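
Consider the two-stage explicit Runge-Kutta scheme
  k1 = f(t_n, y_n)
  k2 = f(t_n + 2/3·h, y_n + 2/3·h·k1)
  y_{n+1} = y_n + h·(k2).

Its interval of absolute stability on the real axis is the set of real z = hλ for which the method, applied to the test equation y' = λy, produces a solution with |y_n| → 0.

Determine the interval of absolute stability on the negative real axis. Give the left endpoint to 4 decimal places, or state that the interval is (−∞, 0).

z∈(-1.5000,0).

Set f=λy, z=hλ:
  k1=λy_n ⇒ h·k1=z·y_n;  k2=λ(1+2/3z)y_n ⇒ h·k2=z(1+2/3z)y_n
  y_{n+1}/y_n = 1 + z(1+2/3z) = 1 + z + 2/3z²
  Hence R(z) = 1 + z + 2/3z².

Find x<0 with |R(x)|<1.
x=-0.88: |R|=0.6363
R=1: x+2/3x²=0 ⇒ x=−3/2=-1.5000; min R=1−1/(4·2/3)=0.6250>−1
Confirm numerically:
  x=-1.478: |R|=0.97832 <1
  x=-1.387: |R|=0.89551 <1
  x=-1.046: |R|=0.68341 <1
  x=-0.735: |R|=0.62515 <1
  x=-1.890: |R|=1.49140 >1
  x=-1.883: |R|=1.48079 >1
  x=-1.806: |R|=1.36842 >1
Interval (-1.5000, 0).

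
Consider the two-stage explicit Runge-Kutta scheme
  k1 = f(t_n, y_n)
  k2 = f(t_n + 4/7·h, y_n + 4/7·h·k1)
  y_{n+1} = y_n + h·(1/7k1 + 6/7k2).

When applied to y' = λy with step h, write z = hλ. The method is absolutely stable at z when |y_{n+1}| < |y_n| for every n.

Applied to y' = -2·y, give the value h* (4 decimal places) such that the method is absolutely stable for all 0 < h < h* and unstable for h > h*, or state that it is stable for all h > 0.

(-2.0417,0); λ=-2 ⇒ h* = (49/24)/2 = 1.0208.

Set f=λy, z=hλ:
  k1=λy_n ⇒ h·k1=z·y_n;  k2=λ(1+4/7z)y_n ⇒ h·k2=z(1+4/7z)y_n
  y_{n+1}/y_n = 1 + 1/7z + 6/7z(1+4/7z) = 1 + z + 24/49z²
  R(z) = 1 + z + 24/49z².

Need |R(x)|<1, x<0.
x=-0.69: |R|=0.5432
R=1: x+24/49x²=0 ⇒ x=−49/24=-2.0417; min R=1−1/(4·24/49)=0.4896>−1
Confirm numerically:
  x=-1.584: |R|=0.64493 <1
  x=-1.424: |R|=0.56920 <1
  x=-1.089: |R|=0.49186 <1
  x=-2.599: |R|=1.70947 >1
  x=-2.559: |R|=1.64842 >1
Stable set (-2.0417, 0).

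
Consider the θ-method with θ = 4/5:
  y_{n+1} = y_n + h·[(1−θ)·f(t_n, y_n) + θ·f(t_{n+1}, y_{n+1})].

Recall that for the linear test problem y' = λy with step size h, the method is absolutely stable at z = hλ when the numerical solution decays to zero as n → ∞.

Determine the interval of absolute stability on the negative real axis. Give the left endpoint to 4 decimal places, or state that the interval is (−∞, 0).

On y'=λy, z=hλ:
  y_{n+1} = y_n + z·[1/5·y_n + 4/5·y_{n+1}] ⇒ (1 − 4/5z)y_{n+1} = (1 + 1/5z)y_n
  so R(z) = (1 + 1/5z)/(1 − 4/5z).

Boundary: |R(x)|=1, x<0.
x=-1.46: |R|=0.3266
x=-2: |R|=0.2308
x=-10: |R|=0.1111
x=-100: |R|=0.2346
θ=4/5≥1/2 ⇒ |1+1/5x|<|1−4/5x| ∀x<0 ⇒ interval (−∞,0).

unbounded; (−∞, 0).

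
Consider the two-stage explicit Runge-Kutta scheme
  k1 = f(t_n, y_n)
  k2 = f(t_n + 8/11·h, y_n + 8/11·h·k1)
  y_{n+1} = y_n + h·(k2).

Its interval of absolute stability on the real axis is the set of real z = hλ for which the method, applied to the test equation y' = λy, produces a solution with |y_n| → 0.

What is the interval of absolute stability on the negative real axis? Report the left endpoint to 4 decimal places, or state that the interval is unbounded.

Set f=λy, z=hλ:
  k1=λy_n ⇒ h·k1=z·y_n;  k2=λ(1+8/11z)y_n ⇒ h·k2=z(1+8/11z)y_n
  y_{n+1}/y_n = 1 + z(1+8/11z) = 1 + z + 8/11z²
  R(z) = 1 + z + 8/11z².

Find x<0 with |R(x)|<1.
x=-1.58: |R|=1.2356
R=1: x+8/11x²=0 ⇒ x=−11/8=-1.3750; min R=1−1/(4·8/11)=0.6562>−1
Confirm numerically:
  x=-1.275: |R|=0.90727 <1
  x=-1.164: |R|=0.82138 <1
  x=-1.033: |R|=0.74306 <1
  x=-0.674: |R|=0.65638 <1
  x=-1.595: |R|=1.25520 >1
  x=-1.402: |R|=1.02753 >1
Stable set (-1.3750, 0).

(-1.3750, 0).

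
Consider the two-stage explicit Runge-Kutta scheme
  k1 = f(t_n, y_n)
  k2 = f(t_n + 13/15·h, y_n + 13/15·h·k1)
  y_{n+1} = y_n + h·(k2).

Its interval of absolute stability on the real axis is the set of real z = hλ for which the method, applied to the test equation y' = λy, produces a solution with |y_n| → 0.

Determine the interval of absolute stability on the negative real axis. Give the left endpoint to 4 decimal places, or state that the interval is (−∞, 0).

With y'=λy (z=hλ):
  k1=λy_n ⇒ h·k1=z·y_n;  k2=λ(1+13/15z)y_n ⇒ h·k2=z(1+13/15z)y_n
  y_{n+1}/y_n = 1 + z(1+13/15z) = 1 + z + 13/15z²
  Hence R(z) = 1 + z + 13/15z².

Need |R(x)|<1, x<0.
x=-1.46: |R|=1.3874
R=1: x+13/15x²=0 ⇒ x=−15/13=-1.1538; min R=1−1/(4·13/15)=0.7115>−1
Confirm numerically:
  x=-1.117: |R|=0.96433 <1
  x=-0.698: |R|=0.72424 <1
  x=-0.628: |R|=0.71380 <1
  x=-1.633: |R|=1.67813 >1
  x=-1.547: |R|=1.52711 >1
  x=-1.302: |R|=1.16718 >1
Stable set (-1.1538, 0).

(-1.1538, 0).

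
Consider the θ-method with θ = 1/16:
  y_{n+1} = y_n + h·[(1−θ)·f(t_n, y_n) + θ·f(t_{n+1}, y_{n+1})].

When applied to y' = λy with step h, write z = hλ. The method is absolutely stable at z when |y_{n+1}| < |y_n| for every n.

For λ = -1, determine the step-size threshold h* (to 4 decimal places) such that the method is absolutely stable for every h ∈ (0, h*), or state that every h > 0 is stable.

With y'=λy (z=hλ):
  y_{n+1} = y_n + z·[15/16·y_n + 1/16·y_{n+1}] ⇒ (1 − 1/16z)y_{n+1} = (1 + 15/16z)y_n
  R(z) = (1 + 15/16z)/(1 − 1/16z).

Solve |R(x)|<1 on ℝ⁻.
x=-0.74: |R|=0.2927
R=−1: 1+15/16x = −1+1/16x ⇒ -7/8x=2 ⇒ x=2/(-7/8)=-2.2857
Confirm numerically:
  x=-2.090: |R|=0.84854 <1
  x=-1.443: |R|=0.32363 <1
  x=-1.364: |R|=0.25685 <1
  x=-2.851: |R|=1.41982 >1
  x=-2.799: |R|=1.38225 >1
  x=-2.793: |R|=1.37791 >1
Stable set (-2.2857, 0).

(-2.2857,0); λ=-1 ⇒ h* = (16/7)/1 = 2.2857.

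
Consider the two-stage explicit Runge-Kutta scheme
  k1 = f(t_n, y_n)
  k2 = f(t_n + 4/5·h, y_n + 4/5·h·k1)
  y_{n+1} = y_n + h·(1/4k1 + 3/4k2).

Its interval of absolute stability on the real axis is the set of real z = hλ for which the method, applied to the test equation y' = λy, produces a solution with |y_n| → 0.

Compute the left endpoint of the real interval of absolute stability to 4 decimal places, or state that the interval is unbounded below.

z* = -1.6667.

On y'=λy, z=hλ:
  k1=λy_n ⇒ h·k1=z·y_n;  k2=λ(1+4/5z)y_n ⇒ h·k2=z(1+4/5z)y_n
  y_{n+1}/y_n = 1 + 1/4z + 3/4z(1+4/5z) = 1 + z + 3/5z²
  Hence R(z) = 1 + z + 3/5z².

Boundary: |R(x)|=1, x<0.
x=-0.43: |R|=0.6809
R=1: x+3/5x²=0 ⇒ x=−5/3=-1.6667; min R=1−1/(4·3/5)=0.5833>−1
Confirm numerically:
  x=-1.593: |R|=0.92959 <1
  x=-1.509: |R|=0.85725 <1
  x=-1.446: |R|=0.80855 <1
  x=-1.184: |R|=0.65711 <1
  x=-2.160: |R|=1.63936 >1
  x=-2.108: |R|=1.55820 >1
  x=-1.866: |R|=1.22317 >1
Stable set (-1.6667, 0).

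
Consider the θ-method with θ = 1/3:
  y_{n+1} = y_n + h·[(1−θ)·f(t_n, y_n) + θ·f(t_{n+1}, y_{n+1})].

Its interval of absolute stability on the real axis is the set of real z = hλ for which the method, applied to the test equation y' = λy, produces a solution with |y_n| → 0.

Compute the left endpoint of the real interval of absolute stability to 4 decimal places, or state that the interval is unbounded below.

On y'=λy, z=hλ:
  y_{n+1} = y_n + z·[2/3·y_n + 1/3·y_{n+1}] ⇒ (1 − 1/3z)y_{n+1} = (1 + 2/3z)y_n
  ⇒ R(z) = (1 + 2/3z)/(1 − 1/3z).

Find x<0 with |R(x)|<1.
x=-1.36: |R|=0.0642
R=−1: 1+2/3x = −1+1/3x ⇒ -1/3x=2 ⇒ x=2/(-1/3)=-6.0000
Confirm numerically:
  x=-5.881: |R|=0.98660 <1
  x=-4.336: |R|=0.77317 <1
  x=-3.756: |R|=0.66785 <1
  x=-3.427: |R|=0.59966 <1
  x=-6.529: |R|=1.05551 >1
  x=-6.484: |R|=1.05103 >1
  x=-6.467: |R|=1.04933 >1
Stable set (-6.0000, 0).

z* = -6.0000.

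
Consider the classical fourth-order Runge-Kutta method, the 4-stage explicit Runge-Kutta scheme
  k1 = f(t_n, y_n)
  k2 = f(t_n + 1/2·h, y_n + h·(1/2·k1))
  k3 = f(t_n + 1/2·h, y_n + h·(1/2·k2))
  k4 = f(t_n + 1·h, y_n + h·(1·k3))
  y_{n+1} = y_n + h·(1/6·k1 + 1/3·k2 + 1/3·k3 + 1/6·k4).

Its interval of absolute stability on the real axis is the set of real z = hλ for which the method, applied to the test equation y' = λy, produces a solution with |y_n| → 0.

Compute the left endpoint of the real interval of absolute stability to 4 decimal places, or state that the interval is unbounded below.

On y'=λy, z=hλ:
  order 4, 4-stage ⇒ R(z)=1+z+z^2/2+z^3/6+z^4/24
  (e.g. R(-0.92)=0.40327, |R|=0.40327)

Need |R(x)|<1, x<0.
x=-0.92: |R|=0.4033
|R(-2.91)|=1.2049 |R(-2.8)|=1.0224 |R(-1.39)|=0.2840
Bisect:
  x_lo=-3.6817 |R|=3.4340  x_hi=-0.3529 |R|=0.7027
  mid=-2.01734 |R|=0.33926 →hi
  mid=-2.84953 |R|=1.10125 →lo
  mid=-2.43343 |R|=0.58678 →hi
  mid=-2.64148 |R|=0.80396 →hi
  mid=-2.74550 |R|=0.94165 →hi
  mid=-2.79752 |R|=1.01859 →lo
  mid=-2.77151 |R|=0.97942 →hi
  mid=-2.78451 |R|=0.99882 →hi
  ...
  [-2.78533,-2.78512] ⇒ x*=-2.7853
Stable set (-2.7853, 0).

left endpoint -2.7853.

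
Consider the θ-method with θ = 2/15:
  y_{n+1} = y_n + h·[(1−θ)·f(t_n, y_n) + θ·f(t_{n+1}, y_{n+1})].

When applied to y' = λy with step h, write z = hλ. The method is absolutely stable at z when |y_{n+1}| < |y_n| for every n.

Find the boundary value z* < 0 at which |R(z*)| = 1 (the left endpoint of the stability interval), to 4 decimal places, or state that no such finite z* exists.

On y'=λy, z=hλ:
  y_{n+1} = y_n + z·[13/15·y_n + 2/15·y_{n+1}] ⇒ (1 − 2/15z)y_{n+1} = (1 + 13/15z)y_n
  R(z) = (1 + 13/15z)/(1 − 2/15z).

Solve |R(x)|<1 on ℝ⁻.
x=-1.24: |R|=0.0641
R=−1: 1+13/15x = −1+2/15x ⇒ -11/15x=2 ⇒ x=2/(-11/15)=-2.7273
Confirm numerically:
  x=-2.402: |R|=0.81933 <1
  x=-1.695: |R|=0.38254 <1
  x=-1.668: |R|=0.36453 <1
  x=-1.415: |R|=0.19041 <1
  x=-3.290: |R|=1.28684 >1
  x=-3.142: |R|=1.21434 >1
So |R|<1 on (-2.7273, 0).

left endpoint -2.7273.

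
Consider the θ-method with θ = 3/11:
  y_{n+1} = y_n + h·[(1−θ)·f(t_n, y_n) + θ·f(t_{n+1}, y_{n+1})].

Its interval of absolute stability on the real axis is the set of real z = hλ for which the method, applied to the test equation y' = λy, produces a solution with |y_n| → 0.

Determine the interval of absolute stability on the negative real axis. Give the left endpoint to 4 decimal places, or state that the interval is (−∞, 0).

z∈(-4.4000,0).

Test eqn y'=λy, z=hλ:
  y_{n+1} = y_n + z·[8/11·y_n + 3/11·y_{n+1}] ⇒ (1 − 3/11z)y_{n+1} = (1 + 8/11z)y_n
  ⇒ R(z) = (1 + 8/11z)/(1 − 3/11z).

Boundary: |R(x)|=1, x<0.
x=-1.7: |R|=0.1615
R=−1: 1+8/11x = −1+3/11x ⇒ -5/11x=2 ⇒ x=2/(-5/11)=-4.4000
Confirm numerically:
  x=-4.164: |R|=0.94977 <1
  x=-3.745: |R|=0.85271 <1
  x=-3.698: |R|=0.84113 <1
  x=-2.542: |R|=0.50123 <1
  x=-4.938: |R|=1.10421 >1
  x=-4.722: |R|=1.06398 >1
  x=-4.532: |R|=1.02683 >1
Stable set (-4.4000, 0).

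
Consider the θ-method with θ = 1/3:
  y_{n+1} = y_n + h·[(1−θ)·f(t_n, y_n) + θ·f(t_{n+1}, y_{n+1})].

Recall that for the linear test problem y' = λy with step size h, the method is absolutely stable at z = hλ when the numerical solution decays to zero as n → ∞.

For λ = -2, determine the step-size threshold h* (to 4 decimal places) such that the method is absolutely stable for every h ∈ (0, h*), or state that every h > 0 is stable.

On y'=λy, z=hλ:
  y_{n+1} = y_n + z·[2/3·y_n + 1/3·y_{n+1}] ⇒ (1 − 1/3z)y_{n+1} = (1 + 2/3z)y_n
  Hence R(z) = (1 + 2/3z)/(1 − 1/3z).

Find x<0 with |R(x)|<1.
x=-0.81: |R|=0.3622
R=−1: 1+2/3x = −1+1/3x ⇒ -1/3x=2 ⇒ x=2/(-1/3)=-6.0000
Confirm numerically:
  x=-5.484: |R|=0.93918 <1
  x=-4.712: |R|=0.83299 <1
  x=-2.781: |R|=0.44318 <1
  x=-6.190: |R|=1.02067 >1
  x=-6.104: |R|=1.01142 >1
  x=-6.095: |R|=1.01045 >1
Stable set (-6.0000, 0).

(-6.0000,0); λ=-2 ⇒ h* = (6)/2 = 3.0000.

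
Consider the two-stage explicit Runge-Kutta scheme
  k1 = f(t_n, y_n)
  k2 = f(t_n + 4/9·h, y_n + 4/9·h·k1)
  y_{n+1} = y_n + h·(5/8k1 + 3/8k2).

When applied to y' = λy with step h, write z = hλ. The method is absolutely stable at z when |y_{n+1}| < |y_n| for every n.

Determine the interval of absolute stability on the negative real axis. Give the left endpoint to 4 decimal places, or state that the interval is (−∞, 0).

On y'=λy, z=hλ:
  k1=λy_n ⇒ h·k1=z·y_n;  k2=λ(1+4/9z)y_n ⇒ h·k2=z(1+4/9z)y_n
  y_{n+1}/y_n = 1 + 5/8z + 3/8z(1+4/9z) = 1 + z + 1/6z²
  so R(z) = 1 + z + 1/6z².

Boundary: |R(x)|=1, x<0.
x=-0.96: |R|=0.1936
R=1: x+1/6x²=0 ⇒ x=−6=-6.0000; min R=1−1/(4·1/6)=-0.5000>−1
Confirm numerically:
  x=-3.954: |R|=0.34831 <1
  x=-3.314: |R|=0.48357 <1
  x=-3.104: |R|=0.49820 <1
  x=-2.727: |R|=0.48758 <1
  x=-6.588: |R|=1.64562 >1
  x=-6.477: |R|=1.51492 >1
  x=-6.152: |R|=1.15585 >1
Interval (-6.0000, 0).

(-6.0000, 0).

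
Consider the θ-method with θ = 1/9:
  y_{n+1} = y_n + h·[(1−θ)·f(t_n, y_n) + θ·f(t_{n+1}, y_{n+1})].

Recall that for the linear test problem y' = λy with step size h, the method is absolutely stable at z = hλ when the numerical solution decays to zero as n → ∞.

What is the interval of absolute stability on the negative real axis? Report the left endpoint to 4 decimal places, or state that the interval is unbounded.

Set f=λy, z=hλ:
  y_{n+1} = y_n + z·[8/9·y_n + 1/9·y_{n+1}] ⇒ (1 − 1/9z)y_{n+1} = (1 + 8/9z)y_n
  so R(z) = (1 + 8/9z)/(1 − 1/9z).

Boundary: |R(x)|=1, x<0.
x=-0.64: |R|=0.4025
R=−1: 1+8/9x = −1+1/9x ⇒ -7/9x=2 ⇒ x=2/(-7/9)=-2.5714
Confirm numerically:
  x=-2.386: |R|=0.88600 <1
  x=-2.123: |R|=0.71779 <1
  x=-1.440: |R|=0.24138 <1
  x=-1.268: |R|=0.11141 <1
  x=-3.167: |R|=1.34265 >1
  x=-2.618: |R|=1.02806 >1
Stable set (-2.5714, 0).

(-2.5714, 0).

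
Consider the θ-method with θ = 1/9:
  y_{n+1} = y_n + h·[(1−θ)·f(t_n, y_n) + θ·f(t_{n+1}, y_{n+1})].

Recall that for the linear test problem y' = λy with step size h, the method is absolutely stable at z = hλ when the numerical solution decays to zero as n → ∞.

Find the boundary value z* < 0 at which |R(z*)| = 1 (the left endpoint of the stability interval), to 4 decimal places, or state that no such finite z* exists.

left endpoint -2.5714.

Test eqn y'=λy, z=hλ:
  y_{n+1} = y_n + z·[8/9·y_n + 1/9·y_{n+1}] ⇒ (1 − 1/9z)y_{n+1} = (1 + 8/9z)y_n
  so R(z) = (1 + 8/9z)/(1 − 1/9z).

Find x<0 with |R(x)|<1.
x=-1.63: |R|=0.3801
R=−1: 1+8/9x = −1+1/9x ⇒ -7/9x=2 ⇒ x=2/(-7/9)=-2.5714
Confirm numerically:
  x=-2.367: |R|=0.87411 <1
  x=-1.777: |R|=0.48399 <1
  x=-1.753: |R|=0.46722 <1
  x=-1.129: |R|=0.00316 <1
  x=-2.909: |R|=1.19842 >1
  x=-2.775: |R|=1.12102 >1
  x=-2.762: |R|=1.11342 >1
So |R|<1 on (-2.5714, 0).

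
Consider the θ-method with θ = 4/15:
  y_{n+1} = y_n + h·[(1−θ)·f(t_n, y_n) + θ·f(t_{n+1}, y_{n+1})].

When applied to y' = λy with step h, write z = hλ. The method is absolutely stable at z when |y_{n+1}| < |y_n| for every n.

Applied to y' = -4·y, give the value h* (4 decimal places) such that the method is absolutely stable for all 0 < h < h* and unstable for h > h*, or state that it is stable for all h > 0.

(-4.2857,0); λ=-4 ⇒ h* = (30/7)/4 = 1.0714.

On y'=λy, z=hλ:
  y_{n+1} = y_n + z·[11/15·y_n + 4/15·y_{n+1}] ⇒ (1 − 4/15z)y_{n+1} = (1 + 11/15z)y_n
  ⇒ R(z) = (1 + 11/15z)/(1 − 4/15z).

Need |R(x)|<1, x<0.
x=-0.89: |R|=0.2807
R=−1: 1+11/15x = −1+4/15x ⇒ -7/15x=2 ⇒ x=2/(-7/15)=-4.2857
Confirm numerically:
  x=-3.664: |R|=0.85325 <1
  x=-2.955: |R|=0.65268 <1
  x=-2.759: |R|=0.58953 <1
  x=-4.810: |R|=1.10718 >1
  x=-4.644: |R|=1.07470 >1
Interval (-4.2857, 0).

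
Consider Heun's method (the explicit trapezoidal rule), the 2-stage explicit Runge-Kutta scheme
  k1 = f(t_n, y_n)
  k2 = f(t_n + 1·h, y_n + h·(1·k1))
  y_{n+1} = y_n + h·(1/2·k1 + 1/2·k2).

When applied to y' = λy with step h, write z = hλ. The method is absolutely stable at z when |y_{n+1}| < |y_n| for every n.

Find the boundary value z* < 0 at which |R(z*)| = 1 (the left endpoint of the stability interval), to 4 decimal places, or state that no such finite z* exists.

left endpoint -2.0000.

On y'=λy, z=hλ:
  order 2, 2-stage ⇒ R(z)=1+z+z^2/2
  (e.g. R(-0.37)=0.69845, |R|=0.69845)

Need |R(x)|<1, x<0.
x=-0.37: |R|=0.6985
|R(-2.09)|=1.0940 |R(-1.34)|=0.5578 |R(-1.2)|=0.5200
Bisect:
  x_lo=-2.3588 |R|=1.4231  x_hi=-0.1607 |R|=0.8522
  mid=-1.25975 |R|=0.53373 →hi
  mid=-1.80925 |R|=0.82744 →hi
  mid=-2.08400 |R|=1.08753 →lo
  mid=-1.94663 |R|=0.94805 →hi
  mid=-2.01532 |R|=1.01543 →lo
  mid=-1.98097 |R|=0.98115 →hi
  mid=-1.99814 |R|=0.99815 →hi
  mid=-2.00673 |R|=1.00675 →lo
  ...
  [-2.00002,-1.99989] ⇒ x*=-2.0000
So |R|<1 on (-2.0000, 0).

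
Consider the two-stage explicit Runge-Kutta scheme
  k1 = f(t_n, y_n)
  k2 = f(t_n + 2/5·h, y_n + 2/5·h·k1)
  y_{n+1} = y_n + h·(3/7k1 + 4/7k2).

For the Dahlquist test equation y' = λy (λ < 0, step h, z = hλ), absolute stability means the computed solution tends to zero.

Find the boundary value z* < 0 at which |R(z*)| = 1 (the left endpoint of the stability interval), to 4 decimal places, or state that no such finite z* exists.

z* = -4.3750.

Set f=λy, z=hλ:
  k1=λy_n ⇒ h·k1=z·y_n;  k2=λ(1+2/5z)y_n ⇒ h·k2=z(1+2/5z)y_n
  y_{n+1}/y_n = 1 + 3/7z + 4/7z(1+2/5z) = 1 + z + 8/35z²
  R(z) = 1 + z + 8/35z².

Solve |R(x)|<1 on ℝ⁻.
x=-0.91: |R|=0.2793
R=1: x+8/35x²=0 ⇒ x=−35/8=-4.3750; min R=1−1/(4·8/35)=-0.0938>−1
Confirm numerically:
  x=-3.652: |R|=0.39648 <1
  x=-3.547: |R|=0.32870 <1
  x=-2.201: |R|=0.09371 <1
  x=-1.952: |R|=0.08107 <1
  x=-4.862: |R|=1.54121 >1
  x=-4.504: |R|=1.13280 >1
So |R|<1 on (-4.3750, 0).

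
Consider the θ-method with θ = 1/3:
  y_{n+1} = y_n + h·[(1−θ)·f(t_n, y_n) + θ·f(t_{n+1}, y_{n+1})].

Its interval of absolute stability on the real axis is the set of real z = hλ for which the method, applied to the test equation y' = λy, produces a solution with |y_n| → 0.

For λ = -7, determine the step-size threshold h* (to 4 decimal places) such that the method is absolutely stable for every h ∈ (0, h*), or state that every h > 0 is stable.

Test eqn y'=λy, z=hλ:
  y_{n+1} = y_n + z·[2/3·y_n + 1/3·y_{n+1}] ⇒ (1 − 1/3z)y_{n+1} = (1 + 2/3z)y_n
  so R(z) = (1 + 2/3z)/(1 − 1/3z).

Find x<0 with |R(x)|<1.
x=-1.27: |R|=0.1077
R=−1: 1+2/3x = −1+1/3x ⇒ -1/3x=2 ⇒ x=2/(-1/3)=-6.0000
Confirm numerically:
  x=-4.172: |R|=0.74512 <1
  x=-3.973: |R|=0.70931 <1
  x=-3.530: |R|=0.62175 <1
  x=-2.410: |R|=0.33641 <1
  x=-6.589: |R|=1.06142 >1
  x=-6.448: |R|=1.04742 >1
Interval (-6.0000, 0).

(-6.0000,0); λ=-7 ⇒ h* = (6)/7 = 0.8571.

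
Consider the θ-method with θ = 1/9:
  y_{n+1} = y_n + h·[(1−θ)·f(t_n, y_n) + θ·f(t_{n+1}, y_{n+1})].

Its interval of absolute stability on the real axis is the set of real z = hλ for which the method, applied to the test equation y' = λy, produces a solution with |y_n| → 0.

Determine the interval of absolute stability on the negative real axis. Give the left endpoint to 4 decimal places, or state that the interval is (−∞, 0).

z∈(-2.5714,0).

Test eqn y'=λy, z=hλ:
  y_{n+1} = y_n + z·[8/9·y_n + 1/9·y_{n+1}] ⇒ (1 − 1/9z)y_{n+1} = (1 + 8/9z)y_n
  Hence R(z) = (1 + 8/9z)/(1 − 1/9z).

Boundary: |R(x)|=1, x<0.
x=-0.86: |R|=0.2150
R=−1: 1+8/9x = −1+1/9x ⇒ -7/9x=2 ⇒ x=2/(-7/9)=-2.5714
Confirm numerically:
  x=-2.135: |R|=0.72564 <1
  x=-1.812: |R|=0.50832 <1
  x=-1.293: |R|=0.13057 <1
  x=-1.199: |R|=0.05804 <1
  x=-2.833: |R|=1.15474 >1
  x=-2.750: |R|=1.10638 >1
  x=-2.725: |R|=1.09168 >1
So |R|<1 on (-2.5714, 0).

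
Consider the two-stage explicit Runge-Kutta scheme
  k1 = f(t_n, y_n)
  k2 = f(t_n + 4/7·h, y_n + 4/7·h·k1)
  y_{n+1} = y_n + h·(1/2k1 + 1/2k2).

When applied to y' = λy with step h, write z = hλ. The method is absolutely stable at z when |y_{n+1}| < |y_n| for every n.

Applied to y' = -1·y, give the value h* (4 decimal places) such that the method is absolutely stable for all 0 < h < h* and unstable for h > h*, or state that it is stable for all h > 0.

(-3.5000,0); λ=-1 ⇒ h* = (7/2)/1 = 3.5000.

On y'=λy, z=hλ:
  k1=λy_n ⇒ h·k1=z·y_n;  k2=λ(1+4/7z)y_n ⇒ h·k2=z(1+4/7z)y_n
  y_{n+1}/y_n = 1 + 1/2z + 1/2z(1+4/7z) = 1 + z + 2/7z²
  Hence R(z) = 1 + z + 2/7z².

Solve |R(x)|<1 on ℝ⁻.
x=-0.42: |R|=0.6304
R=1: x+2/7x²=0 ⇒ x=−7/2=-3.5000; min R=1−1/(4·2/7)=0.1250>−1
Confirm numerically:
  x=-3.204: |R|=0.72903 <1
  x=-2.770: |R|=0.42226 <1
  x=-2.489: |R|=0.28103 <1
  x=-2.350: |R|=0.22786 <1
  x=-3.813: |R|=1.34099 >1
  x=-3.711: |R|=1.22372 >1
  x=-3.663: |R|=1.17059 >1
So |R|<1 on (-3.5000, 0).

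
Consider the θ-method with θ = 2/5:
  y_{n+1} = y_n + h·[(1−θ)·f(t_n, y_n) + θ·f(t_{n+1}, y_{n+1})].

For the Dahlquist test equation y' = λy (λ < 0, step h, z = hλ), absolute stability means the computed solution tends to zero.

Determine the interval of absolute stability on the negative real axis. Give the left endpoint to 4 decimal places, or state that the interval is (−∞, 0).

Test eqn y'=λy, z=hλ:
  y_{n+1} = y_n + z·[3/5·y_n + 2/5·y_{n+1}] ⇒ (1 − 2/5z)y_{n+1} = (1 + 3/5z)y_n
  so R(z) = (1 + 3/5z)/(1 − 2/5z).

Boundary: |R(x)|=1, x<0.
x=-0.8: |R|=0.3939
R=−1: 1+3/5x = −1+2/5x ⇒ -1/5x=2 ⇒ x=2/(-1/5)=-10.0000
Confirm numerically:
  x=-9.699: |R|=0.98766 <1
  x=-7.895: |R|=0.89875 <1
  x=-7.549: |R|=0.87805 <1
  x=-7.201: |R|=0.85574 <1
  x=-10.395: |R|=1.01532 >1
  x=-10.279: |R|=1.01092 >1
  x=-10.147: |R|=1.00581 >1
So |R|<1 on (-10.0000, 0).

(-10.0000, 0).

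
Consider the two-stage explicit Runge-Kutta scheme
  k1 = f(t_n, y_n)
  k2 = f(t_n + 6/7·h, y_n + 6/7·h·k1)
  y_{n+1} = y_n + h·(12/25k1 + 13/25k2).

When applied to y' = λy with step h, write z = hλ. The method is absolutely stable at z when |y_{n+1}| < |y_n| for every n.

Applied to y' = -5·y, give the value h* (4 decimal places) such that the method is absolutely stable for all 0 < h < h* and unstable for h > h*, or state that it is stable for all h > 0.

(-2.2436,0); λ=-5 ⇒ h* = (175/78)/5 = 0.4487.

On y'=λy, z=hλ:
  k1=λy_n ⇒ h·k1=z·y_n;  k2=λ(1+6/7z)y_n ⇒ h·k2=z(1+6/7z)y_n
  y_{n+1}/y_n = 1 + 12/25z + 13/25z(1+6/7z) = 1 + z + 78/175z²
  so R(z) = 1 + z + 78/175z².

Find x<0 with |R(x)|<1.
x=-1.53: |R|=0.5134
R=1: x+78/175x²=0 ⇒ x=−175/78=-2.2436; min R=1−1/(4·78/175)=0.4391>−1
Confirm numerically:
  x=-1.726: |R|=0.60182 <1
  x=-0.998: |R|=0.44593 <1
  x=-0.920: |R|=0.45725 <1
  x=-0.913: |R|=0.45853 <1
  x=-2.776: |R|=1.65875 >1
  x=-2.614: |R|=1.43156 >1
  x=-2.508: |R|=1.29557 >1
So |R|<1 on (-2.2436, 0).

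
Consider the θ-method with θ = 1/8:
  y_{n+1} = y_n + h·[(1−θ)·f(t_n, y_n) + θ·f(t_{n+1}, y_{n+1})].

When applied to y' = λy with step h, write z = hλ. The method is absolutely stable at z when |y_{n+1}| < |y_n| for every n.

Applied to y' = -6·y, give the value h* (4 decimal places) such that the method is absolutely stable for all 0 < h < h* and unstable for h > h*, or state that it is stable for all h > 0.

(-2.6667,0); λ=-6 ⇒ h* = (8/3)/6 = 0.4444.

Set f=λy, z=hλ:
  y_{n+1} = y_n + z·[7/8·y_n + 1/8·y_{n+1}] ⇒ (1 − 1/8z)y_{n+1} = (1 + 7/8z)y_n
  ⇒ R(z) = (1 + 7/8z)/(1 − 1/8z).

Solve |R(x)|<1 on ℝ⁻.
x=-0.33: |R|=0.6831
R=−1: 1+7/8x = −1+1/8x ⇒ -3/4x=2 ⇒ x=2/(-3/4)=-2.6667
Confirm numerically:
  x=-2.361: |R|=0.82299 <1
  x=-2.343: |R|=0.81224 <1
  x=-1.902: |R|=0.53666 <1
  x=-1.658: |R|=0.37337 <1
  x=-2.857: |R|=1.10519 >1
  x=-2.825: |R|=1.08776 >1
  x=-2.823: |R|=1.08667 >1
So |R|<1 on (-2.6667, 0).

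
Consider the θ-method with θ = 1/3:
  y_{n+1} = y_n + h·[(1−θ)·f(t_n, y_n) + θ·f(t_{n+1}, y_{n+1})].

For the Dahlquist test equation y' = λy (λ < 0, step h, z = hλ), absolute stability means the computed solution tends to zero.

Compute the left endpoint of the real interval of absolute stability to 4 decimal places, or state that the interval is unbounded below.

z* = -6.0000.

With y'=λy (z=hλ):
  y_{n+1} = y_n + z·[2/3·y_n + 1/3·y_{n+1}] ⇒ (1 − 1/3z)y_{n+1} = (1 + 2/3z)y_n
  so R(z) = (1 + 2/3z)/(1 − 1/3z).

Boundary: |R(x)|=1, x<0.
x=-1.19: |R|=0.1480
R=−1: 1+2/3x = −1+1/3x ⇒ -1/3x=2 ⇒ x=2/(-1/3)=-6.0000
Confirm numerically:
  x=-4.380: |R|=0.78049 <1
  x=-4.094: |R|=0.73132 <1
  x=-3.663: |R|=0.64926 <1
  x=-3.635: |R|=0.64356 <1
  x=-6.195: |R|=1.02121 >1
  x=-6.124: |R|=1.01359 >1
  x=-6.035: |R|=1.00387 >1
Stable set (-6.0000, 0).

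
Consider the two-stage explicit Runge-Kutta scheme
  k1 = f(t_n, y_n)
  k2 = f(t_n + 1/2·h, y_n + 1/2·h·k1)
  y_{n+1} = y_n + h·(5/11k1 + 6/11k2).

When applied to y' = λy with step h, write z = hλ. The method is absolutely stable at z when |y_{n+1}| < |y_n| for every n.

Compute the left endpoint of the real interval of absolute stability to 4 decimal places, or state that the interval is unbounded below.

z* = -3.6667.

With y'=λy (z=hλ):
  k1=λy_n ⇒ h·k1=z·y_n;  k2=λ(1+1/2z)y_n ⇒ h·k2=z(1+1/2z)y_n
  y_{n+1}/y_n = 1 + 5/11z + 6/11z(1+1/2z) = 1 + z + 3/11z²
  R(z) = 1 + z + 3/11z².

Boundary: |R(x)|=1, x<0.
x=-1.63: |R|=0.0946
R=1: x+3/11x²=0 ⇒ x=−11/3=-3.6667; min R=1−1/(4·3/11)=0.0833>−1
Confirm numerically:
  x=-3.449: |R|=0.79525 <1
  x=-3.216: |R|=0.60472 <1
  x=-3.018: |R|=0.46609 <1
  x=-2.597: |R|=0.24238 <1
  x=-4.181: |R|=1.58648 >1
  x=-3.976: |R|=1.33543 >1
  x=-3.778: |R|=1.11471 >1
Interval (-3.6667, 0).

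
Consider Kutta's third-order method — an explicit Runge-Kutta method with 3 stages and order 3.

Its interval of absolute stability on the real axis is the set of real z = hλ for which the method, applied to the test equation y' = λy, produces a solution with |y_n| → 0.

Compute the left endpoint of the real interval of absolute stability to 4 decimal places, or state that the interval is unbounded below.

Set f=λy, z=hλ:
  order 3, 3-stage ⇒ R(z)=1+z+z^2/2+z^3/6
  (e.g. R(-0.71)=0.48240, |R|=0.48240)

Boundary: |R(x)|=1, x<0.
x=-0.71: |R|=0.4824
|R(-2.53)|=1.0286 |R(-2.47)|=0.9311 |R(-0.71)|=0.4824
Bisect:
  x_lo=-2.8332 |R|=1.6101  x_hi=-0.3584 |R|=0.6981
  mid=-1.59583 |R|=0.00016 →hi
  mid=-2.21454 |R|=0.57253 →hi
  mid=-2.52389 |R|=1.01842 →lo
  mid=-2.36922 |R|=0.77910 →hi
  mid=-2.44655 |R|=0.89443 →hi
  mid=-2.48522 |R|=0.95532 →hi
  mid=-2.50456 |R|=0.98659 →hi
  mid=-2.51422 |R|=1.00243 →lo
  ...
  [-2.51286,-2.51271] ⇒ x*=-2.5127
Interval (-2.5127, 0).

z* = -2.5127.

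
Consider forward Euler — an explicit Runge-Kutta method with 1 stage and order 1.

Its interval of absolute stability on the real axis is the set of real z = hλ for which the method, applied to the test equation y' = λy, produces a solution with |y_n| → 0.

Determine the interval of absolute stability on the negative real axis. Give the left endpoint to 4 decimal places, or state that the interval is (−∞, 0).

Test eqn y'=λy, z=hλ:
  order 1, 1-stage ⇒ R(z)=1+z
  (e.g. R(-0.84)=0.16000, |R|=0.16000)

Need |R(x)|<1, x<0.
x=-0.84: |R|=0.1600
|R(-2.18)|=1.1800 |R(-1.56)|=0.5600
Bisect:
  x_lo=-2.6202 |R|=1.6202  x_hi=-0.3504 |R|=0.6496
  mid=-1.48532 |R|=0.48532 →hi
  mid=-2.05278 |R|=1.05278 →lo
  mid=-1.76905 |R|=0.76905 →hi
  mid=-1.91091 |R|=0.91091 →hi
  mid=-1.98185 |R|=0.98185 →hi
  mid=-2.01731 |R|=1.01731 →lo
  mid=-1.99958 |R|=0.99958 →hi
  mid=-2.00845 |R|=1.00845 →lo
  ...
  [-2.00013,-1.99999] ⇒ x*=-2.0000
Stable set (-2.0000, 0).

z∈(-2.0000,0).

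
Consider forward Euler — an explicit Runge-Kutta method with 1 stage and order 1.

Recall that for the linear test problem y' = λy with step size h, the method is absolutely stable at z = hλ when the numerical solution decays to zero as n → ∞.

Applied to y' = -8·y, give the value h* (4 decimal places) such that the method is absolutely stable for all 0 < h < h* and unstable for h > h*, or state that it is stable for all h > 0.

(-2.0000,0); λ=-8 ⇒ h* = 0.2500.

Test eqn y'=λy, z=hλ:
  order 1, 1-stage ⇒ R(z)=1+z
  (e.g. R(-0.96)=0.04000, |R|=0.04000)

Boundary: |R(x)|=1, x<0.
x=-0.96: |R|=0.0400
|R(-2.18)|=1.1800 |R(-0.83)|=0.1700 |R(-0.55)|=0.4500
Bisect:
  x_lo=-2.6276 |R|=1.6276  x_hi=-0.3956 |R|=0.6044
  mid=-1.51156 |R|=0.51156 →hi
  mid=-2.06956 |R|=1.06956 →lo
  mid=-1.79056 |R|=0.79056 →hi
  mid=-1.93006 |R|=0.93006 →hi
  mid=-1.99981 |R|=0.99981 →hi
  mid=-2.03469 |R|=1.03469 →lo
  mid=-2.01725 |R|=1.01725 →lo
  mid=-2.00853 |R|=1.00853 →lo
  ...
  [-2.00009,-1.99995] ⇒ x*=-2.0000
Stable set (-2.0000, 0).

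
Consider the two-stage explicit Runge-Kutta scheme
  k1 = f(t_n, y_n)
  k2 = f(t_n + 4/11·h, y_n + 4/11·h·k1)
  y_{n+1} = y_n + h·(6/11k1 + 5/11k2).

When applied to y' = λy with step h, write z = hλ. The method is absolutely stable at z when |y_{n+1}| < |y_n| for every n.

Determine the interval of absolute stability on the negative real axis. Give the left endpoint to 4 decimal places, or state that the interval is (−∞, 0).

(-6.0500, 0).

With y'=λy (z=hλ):
  k1=λy_n ⇒ h·k1=z·y_n;  k2=λ(1+4/11z)y_n ⇒ h·k2=z(1+4/11z)y_n
  y_{n+1}/y_n = 1 + 6/11z + 5/11z(1+4/11z) = 1 + z + 20/121z²
  so R(z) = 1 + z + 20/121z².

Solve |R(x)|<1 on ℝ⁻.
x=-0.89: |R|=0.2409
R=1: x+20/121x²=0 ⇒ x=−121/20=-6.0500; min R=1−1/(4·20/121)=-0.5125>−1
Confirm numerically:
  x=-5.690: |R|=0.66142 <1
  x=-5.686: |R|=0.65790 <1
  x=-3.206: |R|=0.50708 <1
  x=-2.518: |R|=0.47001 <1
  x=-6.236: |R|=1.19172 >1
  x=-6.152: |R|=1.10372 >1
  x=-6.129: |R|=1.08003 >1
Stable set (-6.0500, 0).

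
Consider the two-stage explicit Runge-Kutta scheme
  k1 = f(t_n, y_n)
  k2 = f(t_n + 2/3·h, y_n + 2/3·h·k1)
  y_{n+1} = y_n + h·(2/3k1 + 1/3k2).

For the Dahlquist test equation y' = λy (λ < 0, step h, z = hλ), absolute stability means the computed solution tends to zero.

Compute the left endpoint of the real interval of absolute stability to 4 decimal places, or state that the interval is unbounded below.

On y'=λy, z=hλ:
  k1=λy_n ⇒ h·k1=z·y_n;  k2=λ(1+2/3z)y_n ⇒ h·k2=z(1+2/3z)y_n
  y_{n+1}/y_n = 1 + 2/3z + 1/3z(1+2/3z) = 1 + z + 2/9z²
  so R(z) = 1 + z + 2/9z².

Need |R(x)|<1, x<0.
x=-0.67: |R|=0.4298
R=1: x+2/9x²=0 ⇒ x=−9/2=-4.5000; min R=1−1/(4·2/9)=-0.1250>−1
Confirm numerically:
  x=-3.837: |R|=0.43468 <1
  x=-3.404: |R|=0.17094 <1
  x=-2.772: |R|=0.06445 <1
  x=-2.326: |R|=0.12372 <1
  x=-4.668: |R|=1.17427 >1
  x=-4.660: |R|=1.16569 >1
So |R|<1 on (-4.5000, 0).

z* = -4.5000.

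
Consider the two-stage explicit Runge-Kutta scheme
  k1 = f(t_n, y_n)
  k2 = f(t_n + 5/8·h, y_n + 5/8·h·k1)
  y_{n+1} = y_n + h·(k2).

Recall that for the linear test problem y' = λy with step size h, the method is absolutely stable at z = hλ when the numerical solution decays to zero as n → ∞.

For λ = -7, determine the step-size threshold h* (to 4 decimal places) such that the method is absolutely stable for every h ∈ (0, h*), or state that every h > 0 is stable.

(-1.6000,0); λ=-7 ⇒ h* = (8/5)/7 = 0.2286.

On y'=λy, z=hλ:
  k1=λy_n ⇒ h·k1=z·y_n;  k2=λ(1+5/8z)y_n ⇒ h·k2=z(1+5/8z)y_n
  y_{n+1}/y_n = 1 + z(1+5/8z) = 1 + z + 5/8z²
  so R(z) = 1 + z + 5/8z².

Find x<0 with |R(x)|<1.
x=-1.25: |R|=0.7266
R=1: x+5/8x²=0 ⇒ x=−8/5=-1.6000; min R=1−1/(4·5/8)=0.6000>−1
Confirm numerically:
  x=-1.120: |R|=0.66400 <1
  x=-1.109: |R|=0.65968 <1
  x=-0.684: |R|=0.60841 <1
  x=-1.846: |R|=1.28382 >1
  x=-1.819: |R|=1.24898 >1
Interval (-1.6000, 0).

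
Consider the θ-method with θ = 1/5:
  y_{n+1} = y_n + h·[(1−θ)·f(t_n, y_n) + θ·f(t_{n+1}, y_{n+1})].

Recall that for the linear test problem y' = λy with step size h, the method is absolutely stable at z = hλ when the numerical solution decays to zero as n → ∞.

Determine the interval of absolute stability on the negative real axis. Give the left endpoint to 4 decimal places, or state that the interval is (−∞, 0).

With y'=λy (z=hλ):
  y_{n+1} = y_n + z·[4/5·y_n + 1/5·y_{n+1}] ⇒ (1 − 1/5z)y_{n+1} = (1 + 4/5z)y_n
  Hence R(z) = (1 + 4/5z)/(1 − 1/5z).

Find x<0 with |R(x)|<1.
x=-0.91: |R|=0.2301
R=−1: 1+4/5x = −1+1/5x ⇒ -3/5x=2 ⇒ x=2/(-3/5)=-3.3333
Confirm numerically:
  x=-3.128: |R|=0.92421 <1
  x=-2.432: |R|=0.63617 <1
  x=-2.274: |R|=0.56310 <1
  x=-1.960: |R|=0.40805 <1
  x=-3.911: |R|=1.19448 >1
  x=-3.506: |R|=1.06090 >1
Interval (-3.3333, 0).

z∈(-3.3333,0).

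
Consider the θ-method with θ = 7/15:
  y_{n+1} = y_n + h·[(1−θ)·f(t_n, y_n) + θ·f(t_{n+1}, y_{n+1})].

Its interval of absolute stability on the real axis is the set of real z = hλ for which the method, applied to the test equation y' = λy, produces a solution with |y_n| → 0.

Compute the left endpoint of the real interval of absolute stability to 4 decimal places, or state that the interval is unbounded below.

With y'=λy (z=hλ):
  y_{n+1} = y_n + z·[8/15·y_n + 7/15·y_{n+1}] ⇒ (1 − 7/15z)y_{n+1} = (1 + 8/15z)y_n
  Hence R(z) = (1 + 8/15z)/(1 − 7/15z).

Find x<0 with |R(x)|<1.
x=-0.7: |R|=0.4724
R=−1: 1+8/15x = −1+7/15x ⇒ -1/15x=2 ⇒ x=2/(-1/15)=-30.0000
Confirm numerically:
  x=-26.168: |R|=0.98066 <1
  x=-24.150: |R|=0.96822 <1
  x=-23.662: |R|=0.96491 <1
  x=-13.997: |R|=0.85835 <1
  x=-30.461: |R|=1.00202 >1
  x=-30.254: |R|=1.00112 >1
So |R|<1 on (-30.0000, 0).

z* = -30.0000.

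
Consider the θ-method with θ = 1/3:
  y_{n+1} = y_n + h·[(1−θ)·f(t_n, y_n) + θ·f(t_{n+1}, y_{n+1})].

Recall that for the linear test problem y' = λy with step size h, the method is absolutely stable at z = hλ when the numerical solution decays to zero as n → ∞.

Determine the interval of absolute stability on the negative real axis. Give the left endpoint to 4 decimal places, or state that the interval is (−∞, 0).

(-6.0000, 0).

Set f=λy, z=hλ:
  y_{n+1} = y_n + z·[2/3·y_n + 1/3·y_{n+1}] ⇒ (1 − 1/3z)y_{n+1} = (1 + 2/3z)y_n
  so R(z) = (1 + 2/3z)/(1 − 1/3z).

Need |R(x)|<1, x<0.
x=-1.3: |R|=0.0930
R=−1: 1+2/3x = −1+1/3x ⇒ -1/3x=2 ⇒ x=2/(-1/3)=-6.0000
Confirm numerically:
  x=-3.805: |R|=0.67744 <1
  x=-3.569: |R|=0.62993 <1
  x=-2.539: |R|=0.37516 <1
  x=-6.455: |R|=1.04812 >1
  x=-6.231: |R|=1.02502 >1
  x=-6.124: |R|=1.01359 >1
Interval (-6.0000, 0).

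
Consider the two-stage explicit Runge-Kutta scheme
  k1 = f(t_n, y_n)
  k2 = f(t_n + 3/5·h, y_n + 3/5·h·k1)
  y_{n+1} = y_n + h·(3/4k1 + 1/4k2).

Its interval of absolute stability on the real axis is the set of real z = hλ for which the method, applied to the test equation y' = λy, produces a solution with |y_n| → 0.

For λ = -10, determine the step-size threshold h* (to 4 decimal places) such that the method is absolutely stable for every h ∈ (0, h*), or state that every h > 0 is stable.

With y'=λy (z=hλ):
  k1=λy_n ⇒ h·k1=z·y_n;  k2=λ(1+3/5z)y_n ⇒ h·k2=z(1+3/5z)y_n
  y_{n+1}/y_n = 1 + 3/4z + 1/4z(1+3/5z) = 1 + z + 3/20z²
  so R(z) = 1 + z + 3/20z².

Find x<0 with |R(x)|<1.
x=-0.81: |R|=0.2884
R=1: x+3/20x²=0 ⇒ x=−20/3=-6.6667; min R=1−1/(4·3/20)=-0.6667>−1
Confirm numerically:
  x=-4.707: |R|=0.38362 <1
  x=-4.283: |R|=0.53139 <1
  x=-3.024: |R|=0.65231 <1
  x=-6.972: |R|=1.31932 >1
  x=-6.781: |R|=1.11629 >1
Interval (-6.6667, 0).

(-6.6667,0); λ=-10 ⇒ h* = (20/3)/10 = 0.6667.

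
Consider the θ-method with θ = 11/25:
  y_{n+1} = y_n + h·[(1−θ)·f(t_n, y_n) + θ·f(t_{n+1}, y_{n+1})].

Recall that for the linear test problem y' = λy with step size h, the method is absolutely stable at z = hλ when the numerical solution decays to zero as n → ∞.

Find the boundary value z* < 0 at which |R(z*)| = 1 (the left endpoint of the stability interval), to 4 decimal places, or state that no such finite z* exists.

left endpoint -16.6667.

Set f=λy, z=hλ:
  y_{n+1} = y_n + z·[14/25·y_n + 11/25·y_{n+1}] ⇒ (1 − 11/25z)y_{n+1} = (1 + 14/25z)y_n
  so R(z) = (1 + 14/25z)/(1 − 11/25z).

Need |R(x)|<1, x<0.
x=-1.29: |R|=0.1771
R=−1: 1+14/25x = −1+11/25x ⇒ -3/25x=2 ⇒ x=2/(-3/25)=-16.6667
Confirm numerically:
  x=-13.698: |R|=0.94930 <1
  x=-10.764: |R|=0.87652 <1
  x=-8.328: |R|=0.78547 <1
  x=-17.147: |R|=1.00675 >1
  x=-16.987: |R|=1.00454 >1
  x=-16.713: |R|=1.00067 >1
Stable set (-16.6667, 0).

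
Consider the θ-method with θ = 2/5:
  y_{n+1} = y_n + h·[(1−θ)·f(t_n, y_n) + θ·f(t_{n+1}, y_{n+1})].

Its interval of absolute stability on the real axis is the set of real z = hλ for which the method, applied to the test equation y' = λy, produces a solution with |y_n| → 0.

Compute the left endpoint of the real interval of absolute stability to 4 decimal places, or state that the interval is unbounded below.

left endpoint -10.0000.

With y'=λy (z=hλ):
  y_{n+1} = y_n + z·[3/5·y_n + 2/5·y_{n+1}] ⇒ (1 − 2/5z)y_{n+1} = (1 + 3/5z)y_n
  ⇒ R(z) = (1 + 3/5z)/(1 − 2/5z).

Solve |R(x)|<1 on ℝ⁻.
x=-0.3: |R|=0.7321
R=−1: 1+3/5x = −1+2/5x ⇒ -1/5x=2 ⇒ x=2/(-1/5)=-10.0000
Confirm numerically:
  x=-9.327: |R|=0.97155 <1
  x=-5.335: |R|=0.70230 <1
  x=-4.036: |R|=0.54376 <1
  x=-10.573: |R|=1.02192 >1
  x=-10.369: |R|=1.01434 >1
  x=-10.339: |R|=1.01320 >1
So |R|<1 on (-10.0000, 0).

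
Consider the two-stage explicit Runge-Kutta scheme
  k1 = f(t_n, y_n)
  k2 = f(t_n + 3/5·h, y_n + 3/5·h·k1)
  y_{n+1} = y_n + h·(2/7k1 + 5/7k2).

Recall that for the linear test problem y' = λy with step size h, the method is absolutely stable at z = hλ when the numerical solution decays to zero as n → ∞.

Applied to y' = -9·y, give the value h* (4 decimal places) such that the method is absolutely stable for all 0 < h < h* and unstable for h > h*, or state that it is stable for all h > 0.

On y'=λy, z=hλ:
  k1=λy_n ⇒ h·k1=z·y_n;  k2=λ(1+3/5z)y_n ⇒ h·k2=z(1+3/5z)y_n
  y_{n+1}/y_n = 1 + 2/7z + 5/7z(1+3/5z) = 1 + z + 3/7z²
  so R(z) = 1 + z + 3/7z².

Need |R(x)|<1, x<0.
x=-0.4: |R|=0.6686
R=1: x+3/7x²=0 ⇒ x=−7/3=-2.3333; min R=1−1/(4·3/7)=0.4167>−1
Confirm numerically:
  x=-2.146: |R|=0.82771 <1
  x=-1.876: |R|=0.63230 <1
  x=-1.703: |R|=0.53995 <1
  x=-1.323: |R|=0.42714 <1
  x=-2.851: |R|=1.63251 >1
  x=-2.671: |R|=1.38653 >1
So |R|<1 on (-2.3333, 0).

(-2.3333,0); λ=-9 ⇒ h* = (7/3)/9 = 0.2593.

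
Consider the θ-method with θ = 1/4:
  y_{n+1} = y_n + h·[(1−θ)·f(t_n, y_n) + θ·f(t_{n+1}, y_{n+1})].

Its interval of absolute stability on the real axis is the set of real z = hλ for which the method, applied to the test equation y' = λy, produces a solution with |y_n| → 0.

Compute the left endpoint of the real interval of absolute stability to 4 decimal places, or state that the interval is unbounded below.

On y'=λy, z=hλ:
  y_{n+1} = y_n + z·[3/4·y_n + 1/4·y_{n+1}] ⇒ (1 − 1/4z)y_{n+1} = (1 + 3/4z)y_n
  Hence R(z) = (1 + 3/4z)/(1 − 1/4z).

Boundary: |R(x)|=1, x<0.
x=-1.17: |R|=0.0948
R=−1: 1+3/4x = −1+1/4x ⇒ -1/2x=2 ⇒ x=2/(-1/2)=-4.0000
Confirm numerically:
  x=-1.749: |R|=0.21691 <1
  x=-1.719: |R|=0.20231 <1
  x=-1.718: |R|=0.20182 <1
  x=-4.301: |R|=1.07252 >1
  x=-4.106: |R|=1.02615 >1
  x=-4.094: |R|=1.02323 >1
Stable set (-4.0000, 0).

z* = -4.0000.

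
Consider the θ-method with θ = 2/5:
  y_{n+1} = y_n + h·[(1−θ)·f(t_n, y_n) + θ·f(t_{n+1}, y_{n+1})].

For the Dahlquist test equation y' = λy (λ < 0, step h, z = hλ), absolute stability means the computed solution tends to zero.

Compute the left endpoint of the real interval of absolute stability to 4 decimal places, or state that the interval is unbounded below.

left endpoint -10.0000.

With y'=λy (z=hλ):
  y_{n+1} = y_n + z·[3/5·y_n + 2/5·y_{n+1}] ⇒ (1 − 2/5z)y_{n+1} = (1 + 3/5z)y_n
  ⇒ R(z) = (1 + 3/5z)/(1 − 2/5z).

Solve |R(x)|<1 on ℝ⁻.
x=-1.36: |R|=0.1192
R=−1: 1+3/5x = −1+2/5x ⇒ -1/5x=2 ⇒ x=2/(-1/5)=-10.0000
Confirm numerically:
  x=-9.713: |R|=0.98825 <1
  x=-9.381: |R|=0.97395 <1
  x=-6.323: |R|=0.79162 <1
  x=-5.002: |R|=0.66689 <1
  x=-10.184: |R|=1.00725 >1
  x=-10.134: |R|=1.00530 >1
  x=-10.102: |R|=1.00405 >1
Interval (-10.0000, 0).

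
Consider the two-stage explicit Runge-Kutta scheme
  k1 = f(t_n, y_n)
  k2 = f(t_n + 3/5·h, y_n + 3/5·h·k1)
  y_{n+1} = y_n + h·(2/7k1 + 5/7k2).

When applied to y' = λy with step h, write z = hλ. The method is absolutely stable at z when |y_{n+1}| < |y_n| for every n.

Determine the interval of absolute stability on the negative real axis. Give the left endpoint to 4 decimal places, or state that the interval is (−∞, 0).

z∈(-2.3333,0).

With y'=λy (z=hλ):
  k1=λy_n ⇒ h·k1=z·y_n;  k2=λ(1+3/5z)y_n ⇒ h·k2=z(1+3/5z)y_n
  y_{n+1}/y_n = 1 + 2/7z + 5/7z(1+3/5z) = 1 + z + 3/7z²
  ⇒ R(z) = 1 + z + 3/7z².

Boundary: |R(x)|=1, x<0.
x=-0.66: |R|=0.5267
R=1: x+3/7x²=0 ⇒ x=−7/3=-2.3333; min R=1−1/(4·3/7)=0.4167>−1
Confirm numerically:
  x=-2.259: |R|=0.92803 <1
  x=-2.257: |R|=0.92616 <1
  x=-2.217: |R|=0.88947 <1
  x=-1.466: |R|=0.45507 <1
  x=-2.880: |R|=1.67474 >1
  x=-2.594: |R|=1.28979 >1
Stable set (-2.3333, 0).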